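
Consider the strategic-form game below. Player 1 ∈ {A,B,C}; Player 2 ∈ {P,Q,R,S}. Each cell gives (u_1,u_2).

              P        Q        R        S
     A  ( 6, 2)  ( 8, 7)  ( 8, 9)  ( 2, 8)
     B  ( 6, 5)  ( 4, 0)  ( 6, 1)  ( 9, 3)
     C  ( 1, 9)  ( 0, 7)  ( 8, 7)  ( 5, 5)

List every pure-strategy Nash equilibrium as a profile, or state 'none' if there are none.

(A,P): not NE [P2→R gives 9>2]
(A,Q): not NE [P2→R gives 9>7]
(A,R): NE
(A,S): not NE [P1→B gives 9>2; P2→R gives 9>8]
(B,P): NE
(B,Q): not NE [P1→A gives 8>4; P2→P gives 5>0]
(B,R): not NE [P1→C gives 8>6; P2→P gives 5>1]
(B,S): not NE [P2→P gives 5>3]
(C,P): not NE [P1→B gives 6>1]
(C,Q): not NE [P1→A gives 8>0; P2→P gives 9>7]
(C,R): not NE [P2→P gives 9>7]
(C,S): not NE [P1→B gives 9>5; P2→P gives 9>5]

NE set: (A,R), (B,P)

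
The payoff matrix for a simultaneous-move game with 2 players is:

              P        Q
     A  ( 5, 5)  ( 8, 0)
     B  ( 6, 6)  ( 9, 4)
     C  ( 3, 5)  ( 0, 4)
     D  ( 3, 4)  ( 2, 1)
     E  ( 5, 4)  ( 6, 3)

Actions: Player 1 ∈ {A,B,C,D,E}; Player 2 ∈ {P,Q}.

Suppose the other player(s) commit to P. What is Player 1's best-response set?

P1 best: {B}

u_1(A vs P) = 5
u_1(B vs P) = 6
u_1(C vs P) = 3
u_1(D vs P) = 3
u_1(E vs P) = 5
max payoff 6 at {B}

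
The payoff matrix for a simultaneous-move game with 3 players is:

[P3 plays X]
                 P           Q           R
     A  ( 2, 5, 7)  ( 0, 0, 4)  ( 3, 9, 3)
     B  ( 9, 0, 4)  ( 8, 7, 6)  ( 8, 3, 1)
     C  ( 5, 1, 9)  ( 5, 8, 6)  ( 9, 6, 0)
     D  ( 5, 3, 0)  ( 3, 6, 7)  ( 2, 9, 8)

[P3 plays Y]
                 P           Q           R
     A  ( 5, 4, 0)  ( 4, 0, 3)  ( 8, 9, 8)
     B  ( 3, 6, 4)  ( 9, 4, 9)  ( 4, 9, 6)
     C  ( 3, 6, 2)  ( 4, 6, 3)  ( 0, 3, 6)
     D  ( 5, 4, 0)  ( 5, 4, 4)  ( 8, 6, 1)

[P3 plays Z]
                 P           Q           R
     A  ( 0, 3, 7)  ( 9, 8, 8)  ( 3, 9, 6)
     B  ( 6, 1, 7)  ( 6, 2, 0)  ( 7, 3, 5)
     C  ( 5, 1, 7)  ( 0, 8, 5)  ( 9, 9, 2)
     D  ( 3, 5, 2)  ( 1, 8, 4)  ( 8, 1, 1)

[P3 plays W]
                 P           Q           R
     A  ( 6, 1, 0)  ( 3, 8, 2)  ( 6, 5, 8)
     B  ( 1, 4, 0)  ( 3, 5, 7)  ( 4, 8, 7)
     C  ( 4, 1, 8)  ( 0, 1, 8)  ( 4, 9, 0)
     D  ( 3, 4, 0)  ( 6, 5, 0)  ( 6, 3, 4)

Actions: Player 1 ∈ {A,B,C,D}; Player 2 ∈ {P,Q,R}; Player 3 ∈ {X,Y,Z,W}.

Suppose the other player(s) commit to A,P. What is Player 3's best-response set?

P3 best: {X,Z}

u_3(X vs A,P) = 7
u_3(Y vs A,P) = 0
u_3(Z vs A,P) = 7
u_3(W vs A,P) = 0
max payoff 7 at {X,Z}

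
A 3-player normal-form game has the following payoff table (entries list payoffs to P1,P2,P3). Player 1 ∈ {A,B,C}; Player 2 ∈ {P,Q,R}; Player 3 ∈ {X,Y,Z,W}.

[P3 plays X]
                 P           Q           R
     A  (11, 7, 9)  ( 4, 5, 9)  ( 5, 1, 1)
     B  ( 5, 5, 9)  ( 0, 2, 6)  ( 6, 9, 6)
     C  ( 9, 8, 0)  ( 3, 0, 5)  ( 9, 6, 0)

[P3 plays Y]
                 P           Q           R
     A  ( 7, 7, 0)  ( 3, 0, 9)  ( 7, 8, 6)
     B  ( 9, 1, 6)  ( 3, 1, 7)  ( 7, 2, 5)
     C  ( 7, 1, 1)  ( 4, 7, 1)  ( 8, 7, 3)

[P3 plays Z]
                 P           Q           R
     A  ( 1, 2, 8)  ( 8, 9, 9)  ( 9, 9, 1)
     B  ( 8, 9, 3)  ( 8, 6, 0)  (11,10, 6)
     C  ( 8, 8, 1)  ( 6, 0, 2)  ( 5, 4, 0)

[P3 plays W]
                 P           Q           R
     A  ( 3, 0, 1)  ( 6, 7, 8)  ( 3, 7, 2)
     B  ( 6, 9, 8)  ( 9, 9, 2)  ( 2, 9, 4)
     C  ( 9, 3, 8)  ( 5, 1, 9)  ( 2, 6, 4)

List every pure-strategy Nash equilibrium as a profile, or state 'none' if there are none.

PSNE = {(A,P,X), (A,Q,Z), (B,R,Z)}

(A,P,X): NE
(A,P,Y): not NE [P1→B gives 9>7; P2→R gives 8>7; P3→X gives 9>0]
(A,P,Z): not NE [P1→C gives 8>1; P2→R gives 9>2; P3→X gives 9>8]
(A,P,W): not NE [P1→C gives 9>3; P2→R gives 7>0; P3→X gives 9>1]
(A,Q,X): not NE [P2→P gives 7>5]
(A,Q,Y): not NE [P1→C gives 4>3; P2→R gives 8>0]
(A,Q,Z): NE
(A,Q,W): not NE [P1→B gives 9>6; P3→Z gives 9>8]
(A,R,X): not NE [P1→C gives 9>5; P2→P gives 7>1; P3→Y gives 6>1]
(A,R,Y): not NE [P1→C gives 8>7]
(A,R,Z): not NE [P1→B gives 11>9; P3→Y gives 6>1]
(A,R,W): not NE [P3→Y gives 6>2]
(B,P,X): not NE [P1→A gives 11>5; P2→R gives 9>5]
(B,P,Y): not NE [P2→R gives 2>1; P3→X gives 9>6]
(B,P,Z): not NE [P2→R gives 10>9; P3→X gives 9>3]
(B,P,W): not NE [P1→C gives 9>6; P3→X gives 9>8]
(B,Q,X): not NE [P1→A gives 4>0; P2→R gives 9>2; P3→Y gives 7>6]
(B,Q,Y): not NE [P1→C gives 4>3; P2→R gives 2>1]
(B,Q,Z): not NE [P2→R gives 10>6; P3→Y gives 7>0]
(B,Q,W): not NE [P3→Y gives 7>2]
(B,R,X): not NE [P1→C gives 9>6]
(B,R,Y): not NE [P1→C gives 8>7; P3→Z gives 6>5]
(B,R,Z): NE
(B,R,W): not NE [P1→A gives 3>2; P3→Z gives 6>4]
(C,P,X): not NE [P1→A gives 11>9; P3→W gives 8>0]
(C,P,Y): not NE [P1→B gives 9>7; P2→R gives 7>1; P3→W gives 8>1]
(C,P,Z): not NE [P3→W gives 8>1]
(C,P,W): not NE [P2→R gives 6>3]
(C,Q,X): not NE [P1→A gives 4>3; P2→P gives 8>0; P3→W gives 9>5]
(C,Q,Y): not NE [P3→W gives 9>1]
(C,Q,Z): not NE [P1→B gives 8>6; P2→P gives 8>0; P3→W gives 9>2]
(C,Q,W): not NE [P1→B gives 9>5; P2→R gives 6>1]
(C,R,X): not NE [P2→P gives 8>6; P3→W gives 4>0]
(C,R,Y): not NE [P3→W gives 4>3]
(C,R,Z): not NE [P1→B gives 11>5; P2→P gives 8>4; P3→W gives 4>0]
(C,R,W): not NE [P1→A gives 3>2]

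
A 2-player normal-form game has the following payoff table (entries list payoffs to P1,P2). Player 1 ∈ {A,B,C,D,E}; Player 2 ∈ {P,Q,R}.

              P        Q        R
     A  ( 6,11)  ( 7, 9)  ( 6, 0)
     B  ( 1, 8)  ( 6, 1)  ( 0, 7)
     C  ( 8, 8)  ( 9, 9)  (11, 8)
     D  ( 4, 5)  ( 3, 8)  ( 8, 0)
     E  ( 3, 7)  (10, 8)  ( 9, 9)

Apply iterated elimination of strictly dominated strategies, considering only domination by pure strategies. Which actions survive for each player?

P1 drop A (C beats it: P:8>6 Q:9>7 R:11>6)
P1 drop B (C beats it: P:8>1 Q:9>6 R:11>0)
P1 drop D (C beats it: P:8>4 Q:9>3 R:11>8)
P2 drop P (Q beats it: C:9>8 E:8>7)
P1→{C,E} P2→{Q,R}

Remaining: P1:{C,E} P2:{Q,R}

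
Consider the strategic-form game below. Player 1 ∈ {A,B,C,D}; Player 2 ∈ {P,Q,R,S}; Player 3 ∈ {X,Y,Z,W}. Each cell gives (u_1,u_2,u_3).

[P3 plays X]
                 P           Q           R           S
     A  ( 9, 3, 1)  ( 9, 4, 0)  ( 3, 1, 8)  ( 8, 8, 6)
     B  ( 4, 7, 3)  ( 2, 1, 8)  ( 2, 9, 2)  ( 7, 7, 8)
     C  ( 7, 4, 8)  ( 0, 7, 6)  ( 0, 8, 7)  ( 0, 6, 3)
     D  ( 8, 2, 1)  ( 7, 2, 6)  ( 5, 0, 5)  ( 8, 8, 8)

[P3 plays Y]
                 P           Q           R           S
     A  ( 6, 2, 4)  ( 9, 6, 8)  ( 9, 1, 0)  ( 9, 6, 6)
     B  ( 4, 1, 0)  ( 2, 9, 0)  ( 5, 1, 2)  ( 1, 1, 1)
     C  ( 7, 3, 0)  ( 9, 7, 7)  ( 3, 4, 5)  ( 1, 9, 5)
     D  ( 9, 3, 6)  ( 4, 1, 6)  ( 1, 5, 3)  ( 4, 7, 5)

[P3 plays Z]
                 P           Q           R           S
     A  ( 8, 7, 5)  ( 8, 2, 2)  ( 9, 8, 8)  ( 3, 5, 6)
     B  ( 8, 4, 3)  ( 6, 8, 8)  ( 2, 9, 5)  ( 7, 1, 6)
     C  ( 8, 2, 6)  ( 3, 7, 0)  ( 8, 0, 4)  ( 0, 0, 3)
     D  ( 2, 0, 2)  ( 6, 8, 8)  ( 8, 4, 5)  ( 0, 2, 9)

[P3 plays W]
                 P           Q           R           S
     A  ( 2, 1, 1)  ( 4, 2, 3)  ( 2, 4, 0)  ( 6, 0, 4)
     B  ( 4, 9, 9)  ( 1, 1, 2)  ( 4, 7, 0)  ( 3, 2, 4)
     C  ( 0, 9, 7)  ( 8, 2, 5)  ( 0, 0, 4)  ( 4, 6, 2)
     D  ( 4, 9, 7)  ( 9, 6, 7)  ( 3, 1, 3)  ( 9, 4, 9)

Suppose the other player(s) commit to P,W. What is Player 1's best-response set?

P1 best: {B,D}

u_1(A vs P,W) = 2
u_1(B vs P,W) = 4
u_1(C vs P,W) = 0
u_1(D vs P,W) = 4
max payoff 4 at {B,D}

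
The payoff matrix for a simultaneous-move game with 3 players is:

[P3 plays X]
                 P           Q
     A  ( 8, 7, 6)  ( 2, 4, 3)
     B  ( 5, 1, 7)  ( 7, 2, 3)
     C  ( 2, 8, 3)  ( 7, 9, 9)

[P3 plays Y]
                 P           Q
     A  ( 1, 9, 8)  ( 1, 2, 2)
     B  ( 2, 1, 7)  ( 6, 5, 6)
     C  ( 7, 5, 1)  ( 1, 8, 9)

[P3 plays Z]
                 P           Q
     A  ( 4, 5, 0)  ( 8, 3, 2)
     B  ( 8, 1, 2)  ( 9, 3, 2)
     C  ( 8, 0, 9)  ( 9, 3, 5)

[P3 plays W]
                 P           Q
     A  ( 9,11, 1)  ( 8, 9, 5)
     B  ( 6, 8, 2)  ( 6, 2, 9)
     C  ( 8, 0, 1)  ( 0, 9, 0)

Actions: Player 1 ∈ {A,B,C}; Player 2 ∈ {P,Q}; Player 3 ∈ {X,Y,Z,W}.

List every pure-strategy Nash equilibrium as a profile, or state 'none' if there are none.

Nash profiles: (C,Q,X)

(A,P,X): not NE [P3→Y gives 8>6]
(A,P,Y): not NE [P1→C gives 7>1]
(A,P,Z): not NE [P1→C gives 8>4; P3→Y gives 8>0]
(A,P,W): not NE [P3→Y gives 8>1]
(A,Q,X): not NE [P1→C gives 7>2; P2→P gives 7>4; P3→W gives 5>3]
(A,Q,Y): not NE [P1→B gives 6>1; P2→P gives 9>2; P3→W gives 5>2]
(A,Q,Z): not NE [P1→C gives 9>8; P2→P gives 5>3; P3→W gives 5>2]
(A,Q,W): not NE [P2→P gives 11>9]
(B,P,X): not NE [P1→A gives 8>5; P2→Q gives 2>1]
(B,P,Y): not NE [P1→C gives 7>2; P2→Q gives 5>1]
(B,P,Z): not NE [P2→Q gives 3>1; P3→Y gives 7>2]
(B,P,W): not NE [P1→A gives 9>6; P3→Y gives 7>2]
(B,Q,X): not NE [P3→W gives 9>3]
(B,Q,Y): not NE [P3→W gives 9>6]
(B,Q,Z): not NE [P3→W gives 9>2]
(B,Q,W): not NE [P1→A gives 8>6; P2→P gives 8>2]
(C,P,X): not NE [P1→A gives 8>2; P2→Q gives 9>8; P3→Z gives 9>3]
(C,P,Y): not NE [P2→Q gives 8>5; P3→Z gives 9>1]
(C,P,Z): not NE [P2→Q gives 3>0]
(C,P,W): not NE [P1→A gives 9>8; P2→Q gives 9>0; P3→Z gives 9>1]
(C,Q,X): NE
(C,Q,Y): not NE [P1→B gives 6>1]
(C,Q,Z): not NE [P3→Y gives 9>5]
(C,Q,W): not NE [P1→A gives 8>0; P3→Y gives 9>0]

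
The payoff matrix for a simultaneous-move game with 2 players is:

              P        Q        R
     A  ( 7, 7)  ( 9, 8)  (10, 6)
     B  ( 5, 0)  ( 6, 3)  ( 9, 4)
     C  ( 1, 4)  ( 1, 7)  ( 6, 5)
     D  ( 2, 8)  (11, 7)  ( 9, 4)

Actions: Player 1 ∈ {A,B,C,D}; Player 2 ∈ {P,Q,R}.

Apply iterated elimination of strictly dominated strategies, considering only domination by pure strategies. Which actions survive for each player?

P1 drop B (A beats it: P:7>5 Q:9>6 R:10>9)
P1 drop C (A beats it: P:7>1 Q:9>1 R:10>6)
P2 drop R (P beats it: A:7>6 D:8>4)
P1→{A,D} P2→{P,Q}

Survivors P1:{A,D} P2:{P,Q}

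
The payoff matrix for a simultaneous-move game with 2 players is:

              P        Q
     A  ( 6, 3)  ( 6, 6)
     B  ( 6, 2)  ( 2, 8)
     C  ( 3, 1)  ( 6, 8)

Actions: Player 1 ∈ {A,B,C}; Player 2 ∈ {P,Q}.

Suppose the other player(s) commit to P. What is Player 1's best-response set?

u_1(A vs P) = 6
u_1(B vs P) = 6
u_1(C vs P) = 3
max payoff 6 at {A,B}

P1 best: {A,B}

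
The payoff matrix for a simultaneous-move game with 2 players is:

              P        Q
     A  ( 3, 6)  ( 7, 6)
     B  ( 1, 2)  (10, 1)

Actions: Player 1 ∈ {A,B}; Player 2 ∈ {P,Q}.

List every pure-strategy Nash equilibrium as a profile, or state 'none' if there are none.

(A,P): NE
(A,Q): not NE [P1→B gives 10>7]
(B,P): not NE [P1→A gives 3>1]
(B,Q): not NE [P2→P gives 2>1]

NE set: (A,P)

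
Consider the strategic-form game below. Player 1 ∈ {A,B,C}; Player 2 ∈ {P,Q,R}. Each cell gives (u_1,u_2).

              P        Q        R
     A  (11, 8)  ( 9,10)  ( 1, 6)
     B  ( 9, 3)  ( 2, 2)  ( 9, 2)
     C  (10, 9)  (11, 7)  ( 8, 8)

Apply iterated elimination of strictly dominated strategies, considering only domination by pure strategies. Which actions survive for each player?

P2 drop R (P beats it: A:8>6 B:3>2 C:9>8)
P1 drop B (A beats it: P:11>9 Q:9>2)
P1→{A,C} P2→{P,Q}

Remaining: P1:{A,C} P2:{P,Q}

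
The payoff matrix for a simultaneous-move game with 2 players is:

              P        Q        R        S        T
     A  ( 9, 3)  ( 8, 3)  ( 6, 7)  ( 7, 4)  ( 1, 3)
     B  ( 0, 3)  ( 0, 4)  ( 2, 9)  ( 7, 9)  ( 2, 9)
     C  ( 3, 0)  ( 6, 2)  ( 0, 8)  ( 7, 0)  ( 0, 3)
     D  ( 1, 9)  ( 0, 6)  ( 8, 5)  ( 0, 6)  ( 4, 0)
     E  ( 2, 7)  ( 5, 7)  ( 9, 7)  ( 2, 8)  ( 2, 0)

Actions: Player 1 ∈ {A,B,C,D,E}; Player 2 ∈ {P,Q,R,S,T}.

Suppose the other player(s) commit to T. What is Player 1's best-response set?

P1 best: {D}

u_1(A vs T) = 1
u_1(B vs T) = 2
u_1(C vs T) = 0
u_1(D vs T) = 4
u_1(E vs T) = 2
max payoff 4 at {D}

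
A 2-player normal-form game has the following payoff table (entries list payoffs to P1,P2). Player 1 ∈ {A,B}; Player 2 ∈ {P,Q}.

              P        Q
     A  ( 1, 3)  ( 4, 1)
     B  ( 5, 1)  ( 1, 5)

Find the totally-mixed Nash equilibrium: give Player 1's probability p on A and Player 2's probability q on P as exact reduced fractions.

p=2/3, q=3/7

P1 indiff ⇒ q·1+(1-q)·4 = q·5+(1-q)·1 ⇒ q(-4) = (1-q)(-3) ⇒ q = 3/7
P2 indiff ⇒ p·3+(1-p)·1 = p·1+(1-p)·5 ⇒ p(2) = (1-p)(4) ⇒ p = 2/3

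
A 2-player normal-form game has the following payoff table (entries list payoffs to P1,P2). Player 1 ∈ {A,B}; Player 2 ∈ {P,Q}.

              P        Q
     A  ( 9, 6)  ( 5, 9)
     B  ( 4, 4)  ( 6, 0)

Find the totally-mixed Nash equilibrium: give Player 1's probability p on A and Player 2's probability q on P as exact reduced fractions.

p=4/7, q=1/6

P1 indiff ⇒ q·9+(1-q)·5 = q·4+(1-q)·6 ⇒ q(5) = (1-q)(1) ⇒ q = 1/6
P2 indiff ⇒ p·6+(1-p)·4 = p·9+(1-p)·0 ⇒ p(-3) = (1-p)(-4) ⇒ p = 4/7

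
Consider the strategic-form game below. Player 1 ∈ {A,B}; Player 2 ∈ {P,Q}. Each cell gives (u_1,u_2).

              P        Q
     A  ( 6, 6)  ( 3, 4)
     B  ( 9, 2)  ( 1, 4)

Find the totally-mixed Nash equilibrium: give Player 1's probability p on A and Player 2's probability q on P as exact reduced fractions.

P1 mixes 1/2 on A; P2 mixes 2/5 on P

P1 indiff ⇒ q·6+(1-q)·3 = q·9+(1-q)·1 ⇒ q(-3) = (1-q)(-2) ⇒ q = 2/5
P2 indiff ⇒ p·6+(1-p)·2 = p·4+(1-p)·4 ⇒ p(2) = (1-p)(2) ⇒ p = 1/2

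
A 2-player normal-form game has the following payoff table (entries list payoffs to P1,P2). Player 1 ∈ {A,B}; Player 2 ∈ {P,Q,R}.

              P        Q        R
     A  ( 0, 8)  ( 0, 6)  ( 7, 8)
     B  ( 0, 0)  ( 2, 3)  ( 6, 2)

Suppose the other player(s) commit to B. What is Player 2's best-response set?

u_2(P vs B) = 0
u_2(Q vs B) = 3
u_2(R vs B) = 2
max payoff 3 at {Q}

BR_2 = {Q}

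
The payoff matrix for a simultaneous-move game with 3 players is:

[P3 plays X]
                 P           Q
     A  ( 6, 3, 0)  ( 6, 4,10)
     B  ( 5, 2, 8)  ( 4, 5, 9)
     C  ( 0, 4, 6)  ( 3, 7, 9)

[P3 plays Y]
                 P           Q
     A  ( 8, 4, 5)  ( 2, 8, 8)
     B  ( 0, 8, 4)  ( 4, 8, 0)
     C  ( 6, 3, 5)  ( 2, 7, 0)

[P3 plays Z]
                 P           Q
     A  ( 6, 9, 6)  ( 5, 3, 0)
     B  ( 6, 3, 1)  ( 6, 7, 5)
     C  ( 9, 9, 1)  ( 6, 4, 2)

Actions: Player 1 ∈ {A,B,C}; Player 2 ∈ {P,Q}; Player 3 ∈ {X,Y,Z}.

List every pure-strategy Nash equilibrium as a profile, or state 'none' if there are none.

(A,P,X): not NE [P2→Q gives 4>3; P3→Z gives 6>0]
(A,P,Y): not NE [P2→Q gives 8>4; P3→Z gives 6>5]
(A,P,Z): not NE [P1→C gives 9>6]
(A,Q,X): NE
(A,Q,Y): not NE [P1→B gives 4>2; P3→X gives 10>8]
(A,Q,Z): not NE [P1→C gives 6>5; P2→P gives 9>3; P3→X gives 10>0]
(B,P,X): not NE [P1→A gives 6>5; P2→Q gives 5>2]
(B,P,Y): not NE [P1→A gives 8>0; P3→X gives 8>4]
(B,P,Z): not NE [P1→C gives 9>6; P2→Q gives 7>3; P3→X gives 8>1]
(B,Q,X): not NE [P1→A gives 6>4]
(B,Q,Y): not NE [P3→X gives 9>0]
(B,Q,Z): not NE [P3→X gives 9>5]
(C,P,X): not NE [P1→A gives 6>0; P2→Q gives 7>4]
(C,P,Y): not NE [P1→A gives 8>6; P2→Q gives 7>3; P3→X gives 6>5]
(C,P,Z): not NE [P3→X gives 6>1]
(C,Q,X): not NE [P1→A gives 6>3]
(C,Q,Y): not NE [P1→B gives 4>2; P3→X gives 9>0]
(C,Q,Z): not NE [P2→P gives 9>4; P3→X gives 9>2]

NE set: (A,Q,X)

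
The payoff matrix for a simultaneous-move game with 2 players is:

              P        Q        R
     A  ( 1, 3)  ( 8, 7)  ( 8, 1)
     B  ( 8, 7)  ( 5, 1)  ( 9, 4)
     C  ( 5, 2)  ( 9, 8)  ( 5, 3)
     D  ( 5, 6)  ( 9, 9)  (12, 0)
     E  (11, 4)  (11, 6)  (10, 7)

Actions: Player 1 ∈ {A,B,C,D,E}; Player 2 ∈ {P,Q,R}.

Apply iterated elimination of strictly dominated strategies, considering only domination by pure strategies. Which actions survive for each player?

P1 drop A (D beats it: P:5>1 Q:9>8 R:12>8)
P1 drop B (E beats it: P:11>8 Q:11>5 R:10>9)
P1 drop C (E beats it: P:11>5 Q:11>9 R:10>5)
P2 drop P (Q beats it: D:9>6 E:6>4)
P1→{D,E} P2→{Q,R}

Remaining: P1:{D,E} P2:{Q,R}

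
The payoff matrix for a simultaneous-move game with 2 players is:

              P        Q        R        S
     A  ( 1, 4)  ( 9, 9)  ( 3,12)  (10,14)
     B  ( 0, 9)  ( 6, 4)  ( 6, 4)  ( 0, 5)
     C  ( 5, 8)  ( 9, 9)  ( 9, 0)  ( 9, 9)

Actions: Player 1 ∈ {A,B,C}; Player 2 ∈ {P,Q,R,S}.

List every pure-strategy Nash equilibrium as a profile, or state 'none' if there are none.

PSNE = {(A,S), (C,Q)}

(A,P): not NE [P1→C gives 5>1; P2→S gives 14>4]
(A,Q): not NE [P2→S gives 14>9]
(A,R): not NE [P1→C gives 9>3; P2→S gives 14>12]
(A,S): NE
(B,P): not NE [P1→C gives 5>0]
(B,Q): not NE [P1→C gives 9>6; P2→P gives 9>4]
(B,R): not NE [P1→C gives 9>6; P2→P gives 9>4]
(B,S): not NE [P1→A gives 10>0; P2→P gives 9>5]
(C,P): not NE [P2→S gives 9>8]
(C,Q): NE
(C,R): not NE [P2→S gives 9>0]
(C,S): not NE [P1→A gives 10>9]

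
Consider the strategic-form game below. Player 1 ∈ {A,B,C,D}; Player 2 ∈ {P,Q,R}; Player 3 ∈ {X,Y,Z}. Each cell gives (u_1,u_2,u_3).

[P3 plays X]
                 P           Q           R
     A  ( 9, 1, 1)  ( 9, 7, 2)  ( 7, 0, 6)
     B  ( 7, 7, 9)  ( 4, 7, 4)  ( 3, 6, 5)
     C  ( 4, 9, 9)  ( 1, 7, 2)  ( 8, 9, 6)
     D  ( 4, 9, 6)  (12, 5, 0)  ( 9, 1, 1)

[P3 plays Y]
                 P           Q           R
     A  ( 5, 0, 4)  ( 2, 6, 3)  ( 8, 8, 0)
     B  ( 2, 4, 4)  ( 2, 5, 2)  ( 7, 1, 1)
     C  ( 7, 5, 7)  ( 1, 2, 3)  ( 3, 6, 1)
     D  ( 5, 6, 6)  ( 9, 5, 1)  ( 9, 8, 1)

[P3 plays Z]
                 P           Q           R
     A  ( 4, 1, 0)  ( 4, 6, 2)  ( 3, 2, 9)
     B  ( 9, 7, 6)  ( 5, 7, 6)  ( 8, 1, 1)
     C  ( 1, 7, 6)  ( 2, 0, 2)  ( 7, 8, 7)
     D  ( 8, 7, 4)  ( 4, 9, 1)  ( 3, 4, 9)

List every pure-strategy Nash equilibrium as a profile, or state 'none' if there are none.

Nash profiles: (B,Q,Z)

(A,P,X): not NE [P2→Q gives 7>1; P3→Y gives 4>1]
(A,P,Y): not NE [P1→C gives 7>5; P2→R gives 8>0]
(A,P,Z): not NE [P1→B gives 9>4; P2→Q gives 6>1; P3→Y gives 4>0]
(A,Q,X): not NE [P1→D gives 12>9; P3→Y gives 3>2]
(A,Q,Y): not NE [P1→D gives 9>2; P2→R gives 8>6]
(A,Q,Z): not NE [P1→B gives 5>4; P3→Y gives 3>2]
(A,R,X): not NE [P1→D gives 9>7; P2→Q gives 7>0; P3→Z gives 9>6]
(A,R,Y): not NE [P1→D gives 9>8; P3→Z gives 9>0]
(A,R,Z): not NE [P1→B gives 8>3; P2→Q gives 6>2]
(B,P,X): not NE [P1→A gives 9>7]
(B,P,Y): not NE [P1→C gives 7>2; P2→Q gives 5>4; P3→X gives 9>4]
(B,P,Z): not NE [P3→X gives 9>6]
(B,Q,X): not NE [P1→D gives 12>4; P3→Z gives 6>4]
(B,Q,Y): not NE [P1→D gives 9>2; P3→Z gives 6>2]
(B,Q,Z): NE
(B,R,X): not NE [P1→D gives 9>3; P2→Q gives 7>6]
(B,R,Y): not NE [P1→D gives 9>7; P2→Q gives 5>1; P3→X gives 5>1]
(B,R,Z): not NE [P2→Q gives 7>1; P3→X gives 5>1]
(C,P,X): not NE [P1→A gives 9>4]
(C,P,Y): not NE [P2→R gives 6>5; P3→X gives 9>7]
(C,P,Z): not NE [P1→B gives 9>1; P2→R gives 8>7; P3→X gives 9>6]
(C,Q,X): not NE [P1→D gives 12>1; P2→R gives 9>7; P3→Y gives 3>2]
(C,Q,Y): not NE [P1→D gives 9>1; P2→R gives 6>2]
(C,Q,Z): not NE [P1→B gives 5>2; P2→R gives 8>0; P3→Y gives 3>2]
(C,R,X): not NE [P1→D gives 9>8; P3→Z gives 7>6]
(C,R,Y): not NE [P1→D gives 9>3; P3→Z gives 7>1]
(C,R,Z): not NE [P1→B gives 8>7]
(D,P,X): not NE [P1→A gives 9>4]
(D,P,Y): not NE [P1→C gives 7>5; P2→R gives 8>6]
(D,P,Z): not NE [P1→B gives 9>8; P2→Q gives 9>7; P3→Y gives 6>4]
(D,Q,X): not NE [P2→P gives 9>5; P3→Z gives 1>0]
(D,Q,Y): not NE [P2→R gives 8>5]
(D,Q,Z): not NE [P1→B gives 5>4]
(D,R,X): not NE [P2→P gives 9>1; P3→Z gives 9>1]
(D,R,Y): not NE [P3→Z gives 9>1]
(D,R,Z): not NE [P1→B gives 8>3; P2→Q gives 9>4]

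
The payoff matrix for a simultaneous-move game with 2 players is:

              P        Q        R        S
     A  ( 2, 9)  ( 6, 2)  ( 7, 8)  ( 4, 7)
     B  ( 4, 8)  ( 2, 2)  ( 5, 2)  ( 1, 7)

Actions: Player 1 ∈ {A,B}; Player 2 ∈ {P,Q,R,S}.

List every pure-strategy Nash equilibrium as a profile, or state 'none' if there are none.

NE set: (B,P)

(A,P): not NE [P1→B gives 4>2]
(A,Q): not NE [P2→P gives 9>2]
(A,R): not NE [P2→P gives 9>8]
(A,S): not NE [P2→P gives 9>7]
(B,P): NE
(B,Q): not NE [P1→A gives 6>2; P2→P gives 8>2]
(B,R): not NE [P1→A gives 7>5; P2→P gives 8>2]
(B,S): not NE [P1→A gives 4>1; P2→P gives 8>7]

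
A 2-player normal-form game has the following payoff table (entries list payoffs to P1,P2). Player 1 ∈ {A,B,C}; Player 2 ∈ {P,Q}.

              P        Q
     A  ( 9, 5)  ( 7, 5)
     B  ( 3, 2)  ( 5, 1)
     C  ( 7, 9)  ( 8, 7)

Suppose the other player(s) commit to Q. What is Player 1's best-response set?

u_1(A vs Q) = 7
u_1(B vs Q) = 5
u_1(C vs Q) = 8
max payoff 8 at {C}

P1 best: {C}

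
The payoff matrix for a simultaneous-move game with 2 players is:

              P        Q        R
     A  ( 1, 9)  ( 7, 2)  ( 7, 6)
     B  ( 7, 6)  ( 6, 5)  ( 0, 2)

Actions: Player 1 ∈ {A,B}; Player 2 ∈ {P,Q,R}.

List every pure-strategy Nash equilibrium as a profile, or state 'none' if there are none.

(A,P): not NE [P1→B gives 7>1]
(A,Q): not NE [P2→P gives 9>2]
(A,R): not NE [P2→P gives 9>6]
(B,P): NE
(B,Q): not NE [P1→A gives 7>6; P2→P gives 6>5]
(B,R): not NE [P1→A gives 7>0; P2→P gives 6>2]

Nash profiles: (B,P)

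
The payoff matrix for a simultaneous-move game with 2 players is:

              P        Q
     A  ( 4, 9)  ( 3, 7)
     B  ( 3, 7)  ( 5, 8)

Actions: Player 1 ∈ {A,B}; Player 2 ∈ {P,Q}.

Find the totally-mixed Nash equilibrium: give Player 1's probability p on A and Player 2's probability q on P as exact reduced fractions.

P1 indiff ⇒ q·4+(1-q)·3 = q·3+(1-q)·5 ⇒ q(1) = (1-q)(2) ⇒ q = 2/3
P2 indiff ⇒ p·9+(1-p)·7 = p·7+(1-p)·8 ⇒ p(2) = (1-p)(1) ⇒ p = 1/3

(p,q) = (1/3, 2/3)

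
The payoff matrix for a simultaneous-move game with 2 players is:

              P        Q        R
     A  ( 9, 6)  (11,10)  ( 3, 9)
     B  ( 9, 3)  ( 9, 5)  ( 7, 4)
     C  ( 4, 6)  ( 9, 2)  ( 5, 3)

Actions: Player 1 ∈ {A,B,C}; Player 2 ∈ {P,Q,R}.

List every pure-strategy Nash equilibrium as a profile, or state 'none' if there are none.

NE set: (A,Q)

(A,P): not NE [P2→Q gives 10>6]
(A,Q): NE
(A,R): not NE [P1→B gives 7>3; P2→Q gives 10>9]
(B,P): not NE [P2→Q gives 5>3]
(B,Q): not NE [P1→A gives 11>9]
(B,R): not NE [P2→Q gives 5>4]
(C,P): not NE [P1→B gives 9>4]
(C,Q): not NE [P1→A gives 11>9; P2→P gives 6>2]
(C,R): not NE [P1→B gives 7>5; P2→P gives 6>3]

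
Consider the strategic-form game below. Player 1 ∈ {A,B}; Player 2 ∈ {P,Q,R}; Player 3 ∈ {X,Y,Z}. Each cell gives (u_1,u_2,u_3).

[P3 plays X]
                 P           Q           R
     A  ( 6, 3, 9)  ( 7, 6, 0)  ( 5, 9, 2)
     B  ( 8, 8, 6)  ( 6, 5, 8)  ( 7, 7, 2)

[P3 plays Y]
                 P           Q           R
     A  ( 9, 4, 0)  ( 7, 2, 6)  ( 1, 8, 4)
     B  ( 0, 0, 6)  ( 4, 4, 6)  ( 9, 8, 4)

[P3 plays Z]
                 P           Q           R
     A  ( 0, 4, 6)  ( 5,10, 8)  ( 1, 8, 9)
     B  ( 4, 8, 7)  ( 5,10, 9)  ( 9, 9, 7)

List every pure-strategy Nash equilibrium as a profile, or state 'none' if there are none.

(A,P,X): not NE [P1→B gives 8>6; P2→R gives 9>3]
(A,P,Y): not NE [P2→R gives 8>4; P3→X gives 9>0]
(A,P,Z): not NE [P1→B gives 4>0; P2→Q gives 10>4; P3→X gives 9>6]
(A,Q,X): not NE [P2→R gives 9>6; P3→Z gives 8>0]
(A,Q,Y): not NE [P2→R gives 8>2; P3→Z gives 8>6]
(A,Q,Z): NE
(A,R,X): not NE [P1→B gives 7>5; P3→Z gives 9>2]
(A,R,Y): not NE [P1→B gives 9>1; P3→Z gives 9>4]
(A,R,Z): not NE [P1→B gives 9>1; P2→Q gives 10>8]
(B,P,X): not NE [P3→Z gives 7>6]
(B,P,Y): not NE [P1→A gives 9>0; P2→R gives 8>0; P3→Z gives 7>6]
(B,P,Z): not NE [P2→Q gives 10>8]
(B,Q,X): not NE [P1→A gives 7>6; P2→P gives 8>5; P3→Z gives 9>8]
(B,Q,Y): not NE [P1→A gives 7>4; P2→R gives 8>4; P3→Z gives 9>6]
(B,Q,Z): NE
(B,R,X): not NE [P2→P gives 8>7; P3→Z gives 7>2]
(B,R,Y): not NE [P3→Z gives 7>4]
(B,R,Z): not NE [P2→Q gives 10>9]

NE set: (A,Q,Z), (B,Q,Z)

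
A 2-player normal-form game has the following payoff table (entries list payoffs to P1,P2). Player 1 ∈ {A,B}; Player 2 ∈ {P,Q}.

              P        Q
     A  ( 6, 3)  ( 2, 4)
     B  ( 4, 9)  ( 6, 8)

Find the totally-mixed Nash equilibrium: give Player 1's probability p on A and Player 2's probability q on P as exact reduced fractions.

(p,q) = (1/2, 2/3)

P1 indiff ⇒ q·6+(1-q)·2 = q·4+(1-q)·6 ⇒ q(2) = (1-q)(4) ⇒ q = 2/3
P2 indiff ⇒ p·3+(1-p)·9 = p·4+(1-p)·8 ⇒ p(-1) = (1-p)(-1) ⇒ p = 1/2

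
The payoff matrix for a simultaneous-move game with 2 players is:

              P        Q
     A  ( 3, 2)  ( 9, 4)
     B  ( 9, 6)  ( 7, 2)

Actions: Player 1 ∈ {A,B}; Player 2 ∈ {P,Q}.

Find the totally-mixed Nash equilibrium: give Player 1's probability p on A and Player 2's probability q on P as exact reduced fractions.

P1 mixes 2/3 on A; P2 mixes 1/4 on P

P1 indiff ⇒ q·3+(1-q)·9 = q·9+(1-q)·7 ⇒ q(-6) = (1-q)(-2) ⇒ q = 1/4
P2 indiff ⇒ p·2+(1-p)·6 = p·4+(1-p)·2 ⇒ p(-2) = (1-p)(-4) ⇒ p = 2/3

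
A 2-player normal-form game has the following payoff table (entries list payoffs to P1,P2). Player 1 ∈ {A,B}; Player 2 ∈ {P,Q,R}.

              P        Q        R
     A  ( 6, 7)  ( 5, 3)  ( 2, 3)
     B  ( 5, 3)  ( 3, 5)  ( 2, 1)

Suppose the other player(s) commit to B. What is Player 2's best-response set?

BR_2 = {Q}

u_2(P vs B) = 3
u_2(Q vs B) = 5
u_2(R vs B) = 1
max payoff 5 at {Q}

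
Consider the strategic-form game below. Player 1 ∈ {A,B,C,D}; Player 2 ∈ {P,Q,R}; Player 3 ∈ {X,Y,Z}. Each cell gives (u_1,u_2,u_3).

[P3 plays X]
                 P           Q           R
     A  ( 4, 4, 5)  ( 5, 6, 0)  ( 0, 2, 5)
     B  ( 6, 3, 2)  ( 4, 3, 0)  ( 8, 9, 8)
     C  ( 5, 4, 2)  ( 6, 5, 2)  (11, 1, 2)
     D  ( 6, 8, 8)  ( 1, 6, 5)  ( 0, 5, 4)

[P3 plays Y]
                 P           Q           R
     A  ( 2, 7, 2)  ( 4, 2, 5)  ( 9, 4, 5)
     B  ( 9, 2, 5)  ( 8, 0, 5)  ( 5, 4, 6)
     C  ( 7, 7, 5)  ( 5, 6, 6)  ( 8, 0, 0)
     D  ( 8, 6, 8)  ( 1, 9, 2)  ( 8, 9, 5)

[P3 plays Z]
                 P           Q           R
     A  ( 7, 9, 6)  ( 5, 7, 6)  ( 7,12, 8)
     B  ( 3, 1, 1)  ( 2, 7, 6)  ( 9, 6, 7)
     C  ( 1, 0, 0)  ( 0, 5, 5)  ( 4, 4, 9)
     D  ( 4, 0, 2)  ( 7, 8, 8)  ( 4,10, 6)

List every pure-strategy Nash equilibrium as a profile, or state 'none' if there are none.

NE set: (D,P,X)

(A,P,X): not NE [P1→D gives 6>4; P2→Q gives 6>4; P3→Z gives 6>5]
(A,P,Y): not NE [P1→B gives 9>2; P3→Z gives 6>2]
(A,P,Z): not NE [P2→R gives 12>9]
(A,Q,X): not NE [P1→C gives 6>5; P3→Z gives 6>0]
(A,Q,Y): not NE [P1→B gives 8>4; P2→P gives 7>2; P3→Z gives 6>5]
(A,Q,Z): not NE [P1→D gives 7>5; P2→R gives 12>7]
(A,R,X): not NE [P1→C gives 11>0; P2→Q gives 6>2; P3→Z gives 8>5]
(A,R,Y): not NE [P2→P gives 7>4; P3→Z gives 8>5]
(A,R,Z): not NE [P1→B gives 9>7]
(B,P,X): not NE [P2→R gives 9>3; P3→Y gives 5>2]
(B,P,Y): not NE [P2→R gives 4>2]
(B,P,Z): not NE [P1→A gives 7>3; P2→Q gives 7>1; P3→Y gives 5>1]
(B,Q,X): not NE [P1→C gives 6>4; P2→R gives 9>3; P3→Z gives 6>0]
(B,Q,Y): not NE [P2→R gives 4>0; P3→Z gives 6>5]
(B,Q,Z): not NE [P1→D gives 7>2]
(B,R,X): not NE [P1→C gives 11>8]
(B,R,Y): not NE [P1→A gives 9>5; P3→X gives 8>6]
(B,R,Z): not NE [P2→Q gives 7>6; P3→X gives 8>7]
(C,P,X): not NE [P1→D gives 6>5; P2→Q gives 5>4; P3→Y gives 5>2]
(C,P,Y): not NE [P1→B gives 9>7]
(C,P,Z): not NE [P1→A gives 7>1; P2→Q gives 5>0; P3→Y gives 5>0]
(C,Q,X): not NE [P3→Y gives 6>2]
(C,Q,Y): not NE [P1→B gives 8>5; P2→P gives 7>6]
(C,Q,Z): not NE [P1→D gives 7>0; P3→Y gives 6>5]
(C,R,X): not NE [P2→Q gives 5>1; P3→Z gives 9>2]
(C,R,Y): not NE [P1→A gives 9>8; P2→P gives 7>0; P3→Z gives 9>0]
(C,R,Z): not NE [P1→B gives 9>4; P2→Q gives 5>4]
(D,P,X): NE
(D,P,Y): not NE [P1→B gives 9>8; P2→R gives 9>6]
(D,P,Z): not NE [P1→A gives 7>4; P2→R gives 10>0; P3→Y gives 8>2]
(D,Q,X): not NE [P1→C gives 6>1; P2→P gives 8>6; P3→Z gives 8>5]
(D,Q,Y): not NE [P1→B gives 8>1; P3→Z gives 8>2]
(D,Q,Z): not NE [P2→R gives 10>8]
(D,R,X): not NE [P1→C gives 11>0; P2→P gives 8>5; P3→Z gives 6>4]
(D,R,Y): not NE [P1→A gives 9>8; P3→Z gives 6>5]
(D,R,Z): not NE [P1→B gives 9>4]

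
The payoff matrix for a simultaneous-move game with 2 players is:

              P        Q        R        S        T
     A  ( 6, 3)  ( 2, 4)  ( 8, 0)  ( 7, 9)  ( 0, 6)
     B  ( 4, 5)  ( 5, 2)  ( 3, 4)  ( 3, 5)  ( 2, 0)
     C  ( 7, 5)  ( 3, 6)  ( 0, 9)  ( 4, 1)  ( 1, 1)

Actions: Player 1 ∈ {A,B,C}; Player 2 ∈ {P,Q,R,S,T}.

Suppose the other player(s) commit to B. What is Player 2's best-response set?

argmax u_2 = {P,S}

u_2(P vs B) = 5
u_2(Q vs B) = 2
u_2(R vs B) = 4
u_2(S vs B) = 5
u_2(T vs B) = 0
max payoff 5 at {P,S}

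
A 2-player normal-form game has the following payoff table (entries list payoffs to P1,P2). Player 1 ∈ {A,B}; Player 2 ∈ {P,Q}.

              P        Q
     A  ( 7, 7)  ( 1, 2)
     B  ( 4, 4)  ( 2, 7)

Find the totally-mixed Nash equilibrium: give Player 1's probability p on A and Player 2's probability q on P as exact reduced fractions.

p=3/8, q=1/4

P1 indiff ⇒ q·7+(1-q)·1 = q·4+(1-q)·2 ⇒ q(3) = (1-q)(1) ⇒ q = 1/4
P2 indiff ⇒ p·7+(1-p)·4 = p·2+(1-p)·7 ⇒ p(5) = (1-p)(3) ⇒ p = 3/8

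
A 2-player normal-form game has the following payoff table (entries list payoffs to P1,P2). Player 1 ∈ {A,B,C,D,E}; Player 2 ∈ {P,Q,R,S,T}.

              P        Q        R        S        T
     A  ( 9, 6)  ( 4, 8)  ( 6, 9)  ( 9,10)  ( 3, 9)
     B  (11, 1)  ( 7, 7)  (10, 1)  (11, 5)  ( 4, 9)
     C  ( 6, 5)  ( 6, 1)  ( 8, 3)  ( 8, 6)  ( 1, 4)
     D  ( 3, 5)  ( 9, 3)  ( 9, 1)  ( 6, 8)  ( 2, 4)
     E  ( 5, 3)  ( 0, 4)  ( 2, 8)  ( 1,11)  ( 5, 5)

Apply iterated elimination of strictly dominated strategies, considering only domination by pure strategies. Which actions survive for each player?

Survivors P1:{B,E} P2:{S,T}

P1 drop A (B beats it: P:11>9 Q:7>4 R:10>6 S:11>9 T:4>3)
P1 drop C (B beats it: P:11>6 Q:7>6 R:10>8 S:11>8 T:4>1)
P2 drop P (S beats it: B:5>1 D:8>5 E:11>3)
P2 drop Q (T beats it: B:9>7 D:4>3 E:5>4)
P1 drop D (B beats it: R:10>9 S:11>6 T:4>2)
P2 drop R (S beats it: B:5>1 E:11>8)
P1→{B,E} P2→{S,T}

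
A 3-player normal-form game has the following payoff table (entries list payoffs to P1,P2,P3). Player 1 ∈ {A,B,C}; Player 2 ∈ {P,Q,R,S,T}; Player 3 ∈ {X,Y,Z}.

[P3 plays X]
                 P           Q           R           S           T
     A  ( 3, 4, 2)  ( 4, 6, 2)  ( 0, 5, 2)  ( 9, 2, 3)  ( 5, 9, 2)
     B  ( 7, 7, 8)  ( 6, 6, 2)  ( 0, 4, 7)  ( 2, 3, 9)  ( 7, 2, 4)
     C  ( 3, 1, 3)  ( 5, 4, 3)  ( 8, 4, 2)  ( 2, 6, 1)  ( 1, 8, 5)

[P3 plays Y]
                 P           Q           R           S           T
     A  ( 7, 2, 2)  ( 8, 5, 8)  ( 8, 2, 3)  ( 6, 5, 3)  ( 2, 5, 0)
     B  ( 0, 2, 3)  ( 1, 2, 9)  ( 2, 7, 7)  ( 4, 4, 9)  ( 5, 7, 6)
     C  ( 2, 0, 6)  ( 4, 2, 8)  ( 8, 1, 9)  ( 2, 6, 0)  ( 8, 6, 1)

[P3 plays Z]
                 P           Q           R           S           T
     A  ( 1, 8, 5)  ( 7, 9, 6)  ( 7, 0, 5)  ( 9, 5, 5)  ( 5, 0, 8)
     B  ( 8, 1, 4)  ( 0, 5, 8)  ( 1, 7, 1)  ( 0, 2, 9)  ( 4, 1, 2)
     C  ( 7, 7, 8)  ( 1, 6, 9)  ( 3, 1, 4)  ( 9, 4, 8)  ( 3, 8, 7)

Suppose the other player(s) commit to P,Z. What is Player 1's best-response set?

u_1(A vs P,Z) = 1
u_1(B vs P,Z) = 8
u_1(C vs P,Z) = 7
max payoff 8 at {B}

argmax u_1 = {B}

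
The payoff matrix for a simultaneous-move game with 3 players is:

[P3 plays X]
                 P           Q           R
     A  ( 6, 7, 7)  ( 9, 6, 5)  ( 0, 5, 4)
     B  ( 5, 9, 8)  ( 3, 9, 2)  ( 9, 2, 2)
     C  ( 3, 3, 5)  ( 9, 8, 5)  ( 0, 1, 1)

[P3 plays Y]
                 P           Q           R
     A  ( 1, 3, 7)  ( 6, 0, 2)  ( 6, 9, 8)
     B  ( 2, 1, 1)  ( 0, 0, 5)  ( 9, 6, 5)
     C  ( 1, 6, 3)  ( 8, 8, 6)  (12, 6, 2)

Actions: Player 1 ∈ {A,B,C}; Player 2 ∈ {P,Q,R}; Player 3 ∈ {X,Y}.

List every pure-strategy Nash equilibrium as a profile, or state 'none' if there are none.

NE set: (A,P,X), (C,Q,Y)

(A,P,X): NE
(A,P,Y): not NE [P1→B gives 2>1; P2→R gives 9>3]
(A,Q,X): not NE [P2→P gives 7>6]
(A,Q,Y): not NE [P1→C gives 8>6; P2→R gives 9>0; P3→X gives 5>2]
(A,R,X): not NE [P1→B gives 9>0; P2→P gives 7>5; P3→Y gives 8>4]
(A,R,Y): not NE [P1→C gives 12>6]
(B,P,X): not NE [P1→A gives 6>5]
(B,P,Y): not NE [P2→R gives 6>1; P3→X gives 8>1]
(B,Q,X): not NE [P1→C gives 9>3; P3→Y gives 5>2]
(B,Q,Y): not NE [P1→C gives 8>0; P2→R gives 6>0]
(B,R,X): not NE [P2→Q gives 9>2; P3→Y gives 5>2]
(B,R,Y): not NE [P1→C gives 12>9]
(C,P,X): not NE [P1→A gives 6>3; P2→Q gives 8>3]
(C,P,Y): not NE [P1→B gives 2>1; P2→Q gives 8>6; P3→X gives 5>3]
(C,Q,X): not NE [P3→Y gives 6>5]
(C,Q,Y): NE
(C,R,X): not NE [P1→B gives 9>0; P2→Q gives 8>1; P3→Y gives 2>1]
(C,R,Y): not NE [P2→Q gives 8>6]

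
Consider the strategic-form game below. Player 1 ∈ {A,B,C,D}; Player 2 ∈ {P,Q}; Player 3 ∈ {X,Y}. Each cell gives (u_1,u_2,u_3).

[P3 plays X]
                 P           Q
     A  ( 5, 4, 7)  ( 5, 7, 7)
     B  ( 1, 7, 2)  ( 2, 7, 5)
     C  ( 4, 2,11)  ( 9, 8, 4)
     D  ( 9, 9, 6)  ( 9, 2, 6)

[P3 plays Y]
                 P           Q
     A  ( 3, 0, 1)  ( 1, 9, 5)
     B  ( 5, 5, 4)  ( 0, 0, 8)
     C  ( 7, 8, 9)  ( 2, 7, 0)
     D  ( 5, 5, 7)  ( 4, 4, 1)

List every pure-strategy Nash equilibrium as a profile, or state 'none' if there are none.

(A,P,X): not NE [P1→D gives 9>5; P2→Q gives 7>4]
(A,P,Y): not NE [P1→C gives 7>3; P2→Q gives 9>0; P3→X gives 7>1]
(A,Q,X): not NE [P1→D gives 9>5]
(A,Q,Y): not NE [P1→D gives 4>1; P3→X gives 7>5]
(B,P,X): not NE [P1→D gives 9>1; P3→Y gives 4>2]
(B,P,Y): not NE [P1→C gives 7>5]
(B,Q,X): not NE [P1→D gives 9>2; P3→Y gives 8>5]
(B,Q,Y): not NE [P1→D gives 4>0; P2→P gives 5>0]
(C,P,X): not NE [P1→D gives 9>4; P2→Q gives 8>2]
(C,P,Y): not NE [P3→X gives 11>9]
(C,Q,X): NE
(C,Q,Y): not NE [P1→D gives 4>2; P2→P gives 8>7; P3→X gives 4>0]
(D,P,X): not NE [P3→Y gives 7>6]
(D,P,Y): not NE [P1→C gives 7>5]
(D,Q,X): not NE [P2→P gives 9>2]
(D,Q,Y): not NE [P2→P gives 5>4; P3→X gives 6>1]

Nash profiles: (C,Q,X)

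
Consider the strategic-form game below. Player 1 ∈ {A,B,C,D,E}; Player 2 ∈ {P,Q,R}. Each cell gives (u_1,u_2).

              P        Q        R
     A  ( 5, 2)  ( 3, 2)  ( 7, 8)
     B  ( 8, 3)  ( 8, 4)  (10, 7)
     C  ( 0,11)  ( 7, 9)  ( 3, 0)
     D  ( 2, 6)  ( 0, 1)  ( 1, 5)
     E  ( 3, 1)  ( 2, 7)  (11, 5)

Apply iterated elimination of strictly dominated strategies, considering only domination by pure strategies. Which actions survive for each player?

P1 drop A (B beats it: P:8>5 Q:8>3 R:10>7)
P1 drop C (B beats it: P:8>0 Q:8>7 R:10>3)
P1 drop D (B beats it: P:8>2 Q:8>0 R:10>1)
P2 drop P (Q beats it: B:4>3 E:7>1)
P1→{B,E} P2→{Q,R}

Survivors P1:{B,E} P2:{Q,R}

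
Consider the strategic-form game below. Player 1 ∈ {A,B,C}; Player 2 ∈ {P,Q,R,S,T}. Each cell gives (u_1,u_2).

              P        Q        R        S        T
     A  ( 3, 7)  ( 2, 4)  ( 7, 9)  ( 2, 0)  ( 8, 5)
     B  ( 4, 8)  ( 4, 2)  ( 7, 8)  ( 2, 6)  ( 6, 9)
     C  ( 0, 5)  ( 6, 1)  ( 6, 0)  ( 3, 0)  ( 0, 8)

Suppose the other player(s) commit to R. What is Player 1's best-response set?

argmax u_1 = {A,B}

u_1(A vs R) = 7
u_1(B vs R) = 7
u_1(C vs R) = 6
max payoff 7 at {A,B}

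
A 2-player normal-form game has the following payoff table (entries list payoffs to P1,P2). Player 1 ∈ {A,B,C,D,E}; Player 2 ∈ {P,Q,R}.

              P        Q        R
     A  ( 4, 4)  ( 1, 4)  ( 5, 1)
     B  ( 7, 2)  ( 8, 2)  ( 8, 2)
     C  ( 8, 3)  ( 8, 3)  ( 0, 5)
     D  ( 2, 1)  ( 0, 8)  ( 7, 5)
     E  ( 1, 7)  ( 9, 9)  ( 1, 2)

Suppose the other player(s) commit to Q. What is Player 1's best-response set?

P1 best: {E}

u_1(A vs Q) = 1
u_1(B vs Q) = 8
u_1(C vs Q) = 8
u_1(D vs Q) = 0
u_1(E vs Q) = 9
max payoff 9 at {E}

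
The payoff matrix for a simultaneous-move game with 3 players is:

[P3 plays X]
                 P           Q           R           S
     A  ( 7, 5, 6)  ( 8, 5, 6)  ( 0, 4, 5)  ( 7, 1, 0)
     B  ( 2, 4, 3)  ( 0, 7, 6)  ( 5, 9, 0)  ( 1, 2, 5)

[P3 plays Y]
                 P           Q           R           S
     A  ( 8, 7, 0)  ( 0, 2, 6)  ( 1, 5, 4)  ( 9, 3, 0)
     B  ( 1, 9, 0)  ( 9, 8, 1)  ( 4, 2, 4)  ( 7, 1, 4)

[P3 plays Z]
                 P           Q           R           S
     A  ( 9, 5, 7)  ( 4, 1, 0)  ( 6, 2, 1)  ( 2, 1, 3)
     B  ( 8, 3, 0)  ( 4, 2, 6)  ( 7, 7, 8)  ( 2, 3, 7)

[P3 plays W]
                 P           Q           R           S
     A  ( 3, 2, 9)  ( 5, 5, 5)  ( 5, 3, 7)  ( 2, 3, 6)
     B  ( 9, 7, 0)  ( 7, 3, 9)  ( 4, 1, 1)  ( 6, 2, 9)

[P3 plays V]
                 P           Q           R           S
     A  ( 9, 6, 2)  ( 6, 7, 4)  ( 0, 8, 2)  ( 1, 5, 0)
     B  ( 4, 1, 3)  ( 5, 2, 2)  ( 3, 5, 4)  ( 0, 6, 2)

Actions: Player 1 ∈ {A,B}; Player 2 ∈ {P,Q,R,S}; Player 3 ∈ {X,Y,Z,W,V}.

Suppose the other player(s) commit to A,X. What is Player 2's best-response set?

u_2(P vs A,X) = 5
u_2(Q vs A,X) = 5
u_2(R vs A,X) = 4
u_2(S vs A,X) = 1
max payoff 5 at {P,Q}

BR_2 = {P,Q}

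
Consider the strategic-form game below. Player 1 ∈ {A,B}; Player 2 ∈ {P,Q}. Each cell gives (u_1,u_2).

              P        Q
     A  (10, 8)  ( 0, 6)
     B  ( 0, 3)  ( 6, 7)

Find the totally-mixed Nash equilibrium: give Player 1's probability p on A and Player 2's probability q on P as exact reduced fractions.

P1 indiff ⇒ q·10+(1-q)·0 = q·0+(1-q)·6 ⇒ q(10) = (1-q)(6) ⇒ q = 3/8
P2 indiff ⇒ p·8+(1-p)·3 = p·6+(1-p)·7 ⇒ p(2) = (1-p)(4) ⇒ p = 2/3

p=2/3, q=3/8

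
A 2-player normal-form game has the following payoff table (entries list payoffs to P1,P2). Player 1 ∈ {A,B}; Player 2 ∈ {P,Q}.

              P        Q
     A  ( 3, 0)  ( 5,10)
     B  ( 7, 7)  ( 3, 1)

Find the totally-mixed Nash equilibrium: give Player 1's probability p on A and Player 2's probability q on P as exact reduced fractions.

P1 mixes 3/8 on A; P2 mixes 1/3 on P

P1 indiff ⇒ q·3+(1-q)·5 = q·7+(1-q)·3 ⇒ q(-4) = (1-q)(-2) ⇒ q = 1/3
P2 indiff ⇒ p·0+(1-p)·7 = p·10+(1-p)·1 ⇒ p(-10) = (1-p)(-6) ⇒ p = 3/8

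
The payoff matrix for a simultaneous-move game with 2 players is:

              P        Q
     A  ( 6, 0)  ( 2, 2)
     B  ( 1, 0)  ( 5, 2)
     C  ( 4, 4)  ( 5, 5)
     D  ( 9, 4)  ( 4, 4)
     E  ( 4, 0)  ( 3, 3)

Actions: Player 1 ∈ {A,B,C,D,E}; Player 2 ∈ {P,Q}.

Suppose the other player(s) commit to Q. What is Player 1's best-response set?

u_1(A vs Q) = 2
u_1(B vs Q) = 5
u_1(C vs Q) = 5
u_1(D vs Q) = 4
u_1(E vs Q) = 3
max payoff 5 at {B,C}

argmax u_1 = {B,C}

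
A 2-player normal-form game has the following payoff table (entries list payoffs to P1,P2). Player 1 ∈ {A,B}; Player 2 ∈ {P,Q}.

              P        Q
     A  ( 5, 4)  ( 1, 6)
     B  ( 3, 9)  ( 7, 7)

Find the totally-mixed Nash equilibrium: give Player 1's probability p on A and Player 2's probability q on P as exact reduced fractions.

p=1/2, q=3/4

P1 indiff ⇒ q·5+(1-q)·1 = q·3+(1-q)·7 ⇒ q(2) = (1-q)(6) ⇒ q = 3/4
P2 indiff ⇒ p·4+(1-p)·9 = p·6+(1-p)·7 ⇒ p(-2) = (1-p)(-2) ⇒ p = 1/2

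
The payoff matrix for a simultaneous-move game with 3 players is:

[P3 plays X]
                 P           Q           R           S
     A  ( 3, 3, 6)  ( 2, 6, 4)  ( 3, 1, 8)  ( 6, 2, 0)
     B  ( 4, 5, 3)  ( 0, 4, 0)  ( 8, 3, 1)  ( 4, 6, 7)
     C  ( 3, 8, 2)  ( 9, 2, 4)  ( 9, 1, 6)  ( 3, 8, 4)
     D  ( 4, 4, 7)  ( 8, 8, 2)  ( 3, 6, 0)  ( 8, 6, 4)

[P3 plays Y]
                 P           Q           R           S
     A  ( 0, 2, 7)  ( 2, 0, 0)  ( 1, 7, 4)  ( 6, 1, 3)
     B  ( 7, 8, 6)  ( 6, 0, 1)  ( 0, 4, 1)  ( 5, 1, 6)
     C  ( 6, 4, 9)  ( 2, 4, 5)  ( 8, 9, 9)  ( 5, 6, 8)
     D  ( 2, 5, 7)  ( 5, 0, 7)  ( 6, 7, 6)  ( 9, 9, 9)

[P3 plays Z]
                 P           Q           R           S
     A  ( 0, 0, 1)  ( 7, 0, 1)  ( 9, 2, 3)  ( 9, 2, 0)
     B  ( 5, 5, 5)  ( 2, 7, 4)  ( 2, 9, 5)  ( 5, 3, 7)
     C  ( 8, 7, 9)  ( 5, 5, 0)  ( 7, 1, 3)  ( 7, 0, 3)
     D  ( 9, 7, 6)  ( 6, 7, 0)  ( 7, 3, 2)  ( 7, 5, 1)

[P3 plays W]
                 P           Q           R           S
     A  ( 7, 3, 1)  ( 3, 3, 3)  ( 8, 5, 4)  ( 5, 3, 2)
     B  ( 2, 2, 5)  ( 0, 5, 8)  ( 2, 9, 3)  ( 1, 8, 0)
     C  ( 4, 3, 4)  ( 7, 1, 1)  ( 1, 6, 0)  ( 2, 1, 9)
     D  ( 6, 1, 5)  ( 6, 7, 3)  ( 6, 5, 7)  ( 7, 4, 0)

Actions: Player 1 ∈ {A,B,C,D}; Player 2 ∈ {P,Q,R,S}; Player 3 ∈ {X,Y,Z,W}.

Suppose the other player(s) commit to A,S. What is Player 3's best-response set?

P3 best: {Y}

u_3(X vs A,S) = 0
u_3(Y vs A,S) = 3
u_3(Z vs A,S) = 0
u_3(W vs A,S) = 2
max payoff 3 at {Y}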